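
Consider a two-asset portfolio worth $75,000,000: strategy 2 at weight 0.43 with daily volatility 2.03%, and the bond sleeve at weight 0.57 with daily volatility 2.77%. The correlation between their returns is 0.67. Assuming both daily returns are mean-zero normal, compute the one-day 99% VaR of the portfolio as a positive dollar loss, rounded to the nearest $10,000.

σ_p² = 0.43²·2.03² + 0.57²·2.77² + 2·0.67·0.43·0.57·2.03·2.77 = 5.1017 (%²).
σ_p = √5.1017 = 2.259%.
At 99%, z = 2.326.
VaR = 2.326 × 2.259% = 5.254%; on $75,000,000 that is $3,940,500.

$3,940,000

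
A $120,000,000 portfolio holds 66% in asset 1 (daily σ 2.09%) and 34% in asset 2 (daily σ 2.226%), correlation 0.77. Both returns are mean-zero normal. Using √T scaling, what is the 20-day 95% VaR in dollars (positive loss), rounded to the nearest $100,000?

$17,800,000

σ_p = √(0.66²·2.09² + 0.34²·2.226² + 2·0.77·0.66·0.34·2.09·2.226) = 2.021%.
σ_{20d} = 2.021% × √20 = 9.038%.
z(95%) = 1.645.
VaR = 1.645 × 9.038% = 14.868%; on $120,000,000 that is $17,841,600.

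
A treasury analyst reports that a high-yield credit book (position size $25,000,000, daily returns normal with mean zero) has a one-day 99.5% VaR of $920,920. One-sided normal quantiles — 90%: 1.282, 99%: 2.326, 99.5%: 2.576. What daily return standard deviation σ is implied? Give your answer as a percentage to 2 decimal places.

1.43%

VaR as a fraction: $920,920 / $25,000,000 = 3.684%.
σ = VaR / z = 3.684% / 2.576 = 1.430%.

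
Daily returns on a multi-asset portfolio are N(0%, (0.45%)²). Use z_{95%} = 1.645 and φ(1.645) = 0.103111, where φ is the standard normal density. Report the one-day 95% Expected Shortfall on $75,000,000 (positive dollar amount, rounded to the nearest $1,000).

$696,000

Tail multiplier: φ(z)/(1−α) = 0.103111 / 0.05 = 2.062.
ES = 0.45% × 2.062 = 0.928%.
On $75,000,000: 0.00928 × $75,000,000 = $696,000.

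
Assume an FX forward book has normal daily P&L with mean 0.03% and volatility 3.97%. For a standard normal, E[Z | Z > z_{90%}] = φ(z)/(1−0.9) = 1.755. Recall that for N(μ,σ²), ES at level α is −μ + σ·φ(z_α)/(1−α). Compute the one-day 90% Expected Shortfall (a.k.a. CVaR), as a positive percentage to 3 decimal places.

6.937%

ES = −(0.03%) + 3.97% × 1.755 = 6.937%.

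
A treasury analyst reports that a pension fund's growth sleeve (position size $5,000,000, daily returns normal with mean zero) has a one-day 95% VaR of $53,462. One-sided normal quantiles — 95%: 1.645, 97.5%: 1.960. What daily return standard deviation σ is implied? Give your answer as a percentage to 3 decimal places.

0.650%

VaR as a fraction: $53,462 / $5,000,000 = 1.069%.
σ = VaR / z = 1.069% / 1.645 = 0.650%.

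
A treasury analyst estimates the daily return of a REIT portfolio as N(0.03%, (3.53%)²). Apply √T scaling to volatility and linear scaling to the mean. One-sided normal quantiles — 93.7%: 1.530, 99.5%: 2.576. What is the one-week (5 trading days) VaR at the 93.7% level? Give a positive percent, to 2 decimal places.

σ_{5d} = 3.53% × √5 = 7.893%; μ_{5d} = 5 × 0.03% = 0.150%.
VaR = −(0.150%) + 1.530 × 7.893% = 11.926%.

11.93%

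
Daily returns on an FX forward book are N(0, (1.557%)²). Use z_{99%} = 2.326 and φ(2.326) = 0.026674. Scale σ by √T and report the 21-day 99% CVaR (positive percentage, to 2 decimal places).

19.03%

σ_{21d} = 1.557% × √21 = 7.135%.
ES multiplier = φ(z)/(1−α) = 0.026674/0.01 = 2.667.
ES = 7.135% × 2.667 = 19.029%.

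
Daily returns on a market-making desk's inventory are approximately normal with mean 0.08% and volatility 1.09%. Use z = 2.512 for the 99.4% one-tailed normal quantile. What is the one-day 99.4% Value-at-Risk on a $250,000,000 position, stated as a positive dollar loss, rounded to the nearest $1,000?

$6,645,000

VaR = −μ + z·σ = −(0.08%) + 2.512 × 1.09% = 2.658%.
On $250,000,000: 0.02658 × $250,000,000 = $6,645,000.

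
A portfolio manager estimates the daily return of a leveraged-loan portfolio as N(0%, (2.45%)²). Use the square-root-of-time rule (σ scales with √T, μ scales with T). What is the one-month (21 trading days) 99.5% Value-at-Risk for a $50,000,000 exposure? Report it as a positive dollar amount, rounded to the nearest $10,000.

At 99.5%, z = 2.576.
σ_{21d} = 2.45% × √21 = 11.227%.
VaR = 2.576 × 11.227% = 28.921%.
On $50,000,000: 0.28921 × $50,000,000 = $14,460,500.

$14,460,000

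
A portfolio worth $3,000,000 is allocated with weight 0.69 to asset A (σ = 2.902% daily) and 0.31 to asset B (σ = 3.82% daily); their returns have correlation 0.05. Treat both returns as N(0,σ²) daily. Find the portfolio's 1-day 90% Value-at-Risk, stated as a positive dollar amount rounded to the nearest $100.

$91,400

σ_p² = 0.69²·2.902² + 0.31²·3.82² + 2·0.05·0.69·0.31·2.902·3.82 = 5.6490 (%²).
σ_p = √5.6490 = 2.377%.
At 90%, z = 1.282.
VaR = 1.282 × 2.377% = 3.047%; on $3,000,000 that is $91,410.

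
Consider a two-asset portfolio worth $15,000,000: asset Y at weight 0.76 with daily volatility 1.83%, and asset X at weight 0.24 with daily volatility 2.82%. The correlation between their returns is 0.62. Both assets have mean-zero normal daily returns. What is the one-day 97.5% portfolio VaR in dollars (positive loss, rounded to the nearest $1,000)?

$555,000

σ_p² = 0.76²·1.83² + 0.24²·2.82² + 2·0.62·0.76·0.24·1.83·2.82 = 3.5596 (%²).
σ_p = √3.5596 = 1.887%.
At 97.5%, z = 1.960.
VaR = 1.960 × 1.887% = 3.699%; on $15,000,000 that is $554,850.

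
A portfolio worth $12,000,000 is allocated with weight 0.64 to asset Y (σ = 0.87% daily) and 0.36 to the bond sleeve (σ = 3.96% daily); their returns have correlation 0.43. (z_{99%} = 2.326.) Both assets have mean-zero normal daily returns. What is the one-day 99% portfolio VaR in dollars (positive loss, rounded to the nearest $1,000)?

$485,000

σ_p² = 0.64²·0.87² + 0.36²·3.96² + 2·0.43·0.64·0.36·0.87·3.96 = 3.0250 (%²).
σ_p = √3.0250 = 1.739%.
VaR = 2.326 × 1.739% = 4.045%; on $12,000,000 that is $485,400.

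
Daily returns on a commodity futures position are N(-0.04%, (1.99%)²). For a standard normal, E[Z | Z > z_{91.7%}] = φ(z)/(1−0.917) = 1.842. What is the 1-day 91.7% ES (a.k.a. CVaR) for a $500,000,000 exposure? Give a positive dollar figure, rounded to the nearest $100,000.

ES = −(-0.04%) + 1.99% × 1.842 = 3.706%.
On $500,000,000: 0.03706 × $500,000,000 = $18,530,000.

$18,500,000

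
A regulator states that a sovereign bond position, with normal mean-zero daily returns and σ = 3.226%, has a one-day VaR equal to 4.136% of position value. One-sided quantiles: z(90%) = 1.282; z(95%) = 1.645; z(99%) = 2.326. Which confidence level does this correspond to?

Implied z = VaR/σ = 4.136 / 3.226 = 1.282.
This matches z(90%) = 1.282.

90%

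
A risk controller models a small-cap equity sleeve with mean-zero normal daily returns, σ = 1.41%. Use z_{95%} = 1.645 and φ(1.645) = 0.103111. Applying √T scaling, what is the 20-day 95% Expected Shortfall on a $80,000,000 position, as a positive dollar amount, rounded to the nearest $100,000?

$10,400,000

σ_{20d} = 1.41% × √20 = 6.306%.
ES multiplier = φ(z)/(1−α) = 0.103111/0.05 = 2.062.
ES = 6.306% × 2.062 = 13.003%; on $80,000,000: $10,402,400.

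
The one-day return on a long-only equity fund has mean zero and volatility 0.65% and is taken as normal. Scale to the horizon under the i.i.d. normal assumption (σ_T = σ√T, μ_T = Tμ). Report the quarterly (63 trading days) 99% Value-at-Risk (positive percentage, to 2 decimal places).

12.00%

At 99%, z = 2.326.
σ_{63d} = 0.65% × √63 = 5.159%.
VaR = 2.326 × 5.159% = 12.000%.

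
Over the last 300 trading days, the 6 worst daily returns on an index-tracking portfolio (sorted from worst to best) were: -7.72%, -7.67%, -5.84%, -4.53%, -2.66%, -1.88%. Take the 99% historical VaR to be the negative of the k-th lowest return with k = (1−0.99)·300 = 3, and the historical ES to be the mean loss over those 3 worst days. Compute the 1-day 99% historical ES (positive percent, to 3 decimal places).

7.077%

The 3 worst returns sum to -21.23%.
ES = −(-21.23%) / 3 = 7.0766…% ≈ 7.077%.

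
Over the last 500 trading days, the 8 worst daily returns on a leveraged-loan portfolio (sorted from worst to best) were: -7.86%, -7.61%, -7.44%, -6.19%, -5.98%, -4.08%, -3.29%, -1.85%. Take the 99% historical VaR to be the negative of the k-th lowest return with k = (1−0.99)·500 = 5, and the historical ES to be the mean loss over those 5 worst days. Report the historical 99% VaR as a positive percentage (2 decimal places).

k = 5; the 5th lowest return is -5.98%, so VaR = 5.98%.

5.98%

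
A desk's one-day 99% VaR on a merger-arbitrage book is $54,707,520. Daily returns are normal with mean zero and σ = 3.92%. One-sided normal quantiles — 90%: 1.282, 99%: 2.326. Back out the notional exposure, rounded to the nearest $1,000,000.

$600,000,000

VaR as a fraction of value: z·σ = 2.326 × 3.92% = 9.11792%.
Position = $54,707,520 / 0.0911792 = $600,000,000.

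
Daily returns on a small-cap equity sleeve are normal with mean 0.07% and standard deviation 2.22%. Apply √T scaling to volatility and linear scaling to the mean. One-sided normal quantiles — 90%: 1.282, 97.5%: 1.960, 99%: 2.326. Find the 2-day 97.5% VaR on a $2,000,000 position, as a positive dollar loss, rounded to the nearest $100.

σ_{2d} = 2.22% × √2 = 3.140%; μ_{2d} = 2 × 0.07% = 0.140%.
VaR = −(0.140%) + 1.960 × 3.140% = 6.014%.
On $2,000,000: 0.06014 × $2,000,000 = $120,280.

$120,300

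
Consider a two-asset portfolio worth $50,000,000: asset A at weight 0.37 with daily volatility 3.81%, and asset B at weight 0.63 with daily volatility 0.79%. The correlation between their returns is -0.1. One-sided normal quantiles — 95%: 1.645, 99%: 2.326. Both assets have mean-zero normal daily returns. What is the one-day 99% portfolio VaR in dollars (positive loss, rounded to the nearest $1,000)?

σ_p² = 0.37²·3.81² + 0.63²·0.79² + 2·-0.1·0.37·0.63·3.81·0.79 = 2.0946 (%²).
σ_p = √2.0946 = 1.447%.
VaR = 2.326 × 1.447% = 3.366%; on $50,000,000 that is $1,683,000.

$1,683,000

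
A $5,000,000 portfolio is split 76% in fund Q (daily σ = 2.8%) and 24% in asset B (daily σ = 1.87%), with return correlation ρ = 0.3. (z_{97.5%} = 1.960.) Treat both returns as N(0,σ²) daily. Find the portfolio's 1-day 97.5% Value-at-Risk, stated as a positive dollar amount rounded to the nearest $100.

σ_p² = 0.76²·2.8² + 0.24²·1.87² + 2·0.3·0.76·0.24·2.8·1.87 = 5.3028 (%²).
σ_p = √5.3028 = 2.303%.
VaR = 1.960 × 2.303% = 4.514%; on $5,000,000 that is $225,700.

$225,700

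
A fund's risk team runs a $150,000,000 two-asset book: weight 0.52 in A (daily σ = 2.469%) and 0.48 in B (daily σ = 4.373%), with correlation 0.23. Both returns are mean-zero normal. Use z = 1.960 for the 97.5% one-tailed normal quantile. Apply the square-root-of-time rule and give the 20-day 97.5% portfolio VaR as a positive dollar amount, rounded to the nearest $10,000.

σ_p = √(0.52²·2.469² + 0.48²·4.373² + 2·0.23·0.52·0.48·2.469·4.373) = 2.701%.
σ_{20d} = 2.701% × √20 = 12.079%.
VaR = 1.960 × 12.079% = 23.675%; on $150,000,000 that is $35,512,500.

$35,510,000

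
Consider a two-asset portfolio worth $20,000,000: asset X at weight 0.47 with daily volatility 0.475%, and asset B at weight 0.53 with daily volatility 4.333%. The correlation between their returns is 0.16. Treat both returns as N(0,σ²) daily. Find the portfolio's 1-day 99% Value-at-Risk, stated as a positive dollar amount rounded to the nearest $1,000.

σ_p² = 0.47²·0.475² + 0.53²·4.333² + 2·0.16·0.47·0.53·0.475·4.333 = 5.4878 (%²).
σ_p = √5.4878 = 2.343%.
At 99%, z = 2.326.
VaR = 2.326 × 2.343% = 5.450%; on $20,000,000 that is $1,090,000.

$1,090,000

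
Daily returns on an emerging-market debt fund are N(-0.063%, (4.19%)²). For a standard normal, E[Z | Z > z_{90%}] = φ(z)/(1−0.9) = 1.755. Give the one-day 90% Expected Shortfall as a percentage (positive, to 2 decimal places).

ES = −(-0.063%) + 4.19% × 1.755 = 7.416%.

7.42%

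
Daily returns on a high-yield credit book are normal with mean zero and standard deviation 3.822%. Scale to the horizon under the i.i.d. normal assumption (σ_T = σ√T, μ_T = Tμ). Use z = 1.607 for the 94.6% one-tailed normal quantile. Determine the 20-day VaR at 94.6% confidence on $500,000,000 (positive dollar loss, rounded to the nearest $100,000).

σ_{20d} = 3.822% × √20 = 17.093%.
VaR = 1.607 × 17.093% = 27.468%.
On $500,000,000: 0.27468 × $500,000,000 = $137,340,000.

$137,300,000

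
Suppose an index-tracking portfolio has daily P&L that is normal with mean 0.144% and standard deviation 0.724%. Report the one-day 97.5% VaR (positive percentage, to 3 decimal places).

At 97.5% one-sided, z = 1.960.
VaR = −μ + z·σ = −(0.144%) + 1.960 × 0.724% = 1.275%.

1.275%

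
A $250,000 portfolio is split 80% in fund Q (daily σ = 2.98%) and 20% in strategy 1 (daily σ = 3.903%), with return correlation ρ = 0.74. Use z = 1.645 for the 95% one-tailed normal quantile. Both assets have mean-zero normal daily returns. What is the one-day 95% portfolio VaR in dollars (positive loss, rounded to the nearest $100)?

$12,400

σ_p² = 0.8²·2.98² + 0.2²·3.903² + 2·0.74·0.8·0.2·2.98·3.903 = 9.0470 (%²).
σ_p = √9.0470 = 3.008%.
VaR = 1.645 × 3.008% = 4.948%; on $250,000 that is $12,370.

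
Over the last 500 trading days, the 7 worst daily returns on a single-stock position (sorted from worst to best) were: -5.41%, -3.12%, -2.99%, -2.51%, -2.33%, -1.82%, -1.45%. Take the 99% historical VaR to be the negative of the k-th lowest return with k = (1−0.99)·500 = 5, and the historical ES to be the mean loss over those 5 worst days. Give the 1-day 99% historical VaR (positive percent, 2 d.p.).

2.33%

k = 5; the 5th lowest return is -2.33%, so VaR = 2.33%.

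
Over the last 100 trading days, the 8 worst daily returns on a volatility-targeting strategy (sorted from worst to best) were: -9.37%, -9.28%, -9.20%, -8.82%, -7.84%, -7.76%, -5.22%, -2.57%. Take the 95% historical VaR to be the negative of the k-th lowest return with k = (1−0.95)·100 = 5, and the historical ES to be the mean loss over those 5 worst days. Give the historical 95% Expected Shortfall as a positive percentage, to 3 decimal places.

The 5 worst returns sum to -44.51%.
ES = −(-44.51%) / 5 = 8.902%.

8.902%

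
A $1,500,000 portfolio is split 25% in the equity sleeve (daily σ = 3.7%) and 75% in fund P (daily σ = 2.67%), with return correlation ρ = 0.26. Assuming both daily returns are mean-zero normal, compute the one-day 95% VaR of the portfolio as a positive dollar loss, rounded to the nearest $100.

$59,600

σ_p² = 0.25²·3.7² + 0.75²·2.67² + 2·0.26·0.25·0.75·3.7·2.67 = 5.8288 (%²).
σ_p = √5.8288 = 2.414%.
At 95%, z = 1.645.
VaR = 1.645 × 2.414% = 3.971%; on $1,500,000 that is $59,565.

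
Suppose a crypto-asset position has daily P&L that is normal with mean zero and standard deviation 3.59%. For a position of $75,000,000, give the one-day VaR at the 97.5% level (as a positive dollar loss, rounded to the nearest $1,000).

At 97.5% one-sided, z = 1.960.
VaR = z·σ = 1.960 × 3.59% = 7.036%.
On $75,000,000: 0.07036 × $75,000,000 = $5,277,000.

$5,277,000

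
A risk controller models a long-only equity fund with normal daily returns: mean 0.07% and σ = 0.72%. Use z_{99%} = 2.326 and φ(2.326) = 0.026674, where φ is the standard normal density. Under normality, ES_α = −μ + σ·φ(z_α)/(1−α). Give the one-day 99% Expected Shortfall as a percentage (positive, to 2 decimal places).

1.85%

Tail multiplier: φ(z)/(1−α) = 0.026674 / 0.01 = 2.667.
ES = −(0.07%) + 0.72% × 2.667 = 1.850%.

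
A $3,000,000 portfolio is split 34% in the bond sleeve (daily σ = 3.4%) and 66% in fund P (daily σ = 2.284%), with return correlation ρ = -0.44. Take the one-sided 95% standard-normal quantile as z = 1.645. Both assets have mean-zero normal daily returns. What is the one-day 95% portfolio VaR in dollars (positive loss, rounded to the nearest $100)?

σ_p² = 0.34²·3.4² + 0.66²·2.284² + 2·-0.44·0.34·0.66·3.4·2.284 = 2.0752 (%²).
σ_p = √2.0752 = 1.441%.
VaR = 1.645 × 1.441% = 2.370%; on $3,000,000 that is $71,100.

$71,100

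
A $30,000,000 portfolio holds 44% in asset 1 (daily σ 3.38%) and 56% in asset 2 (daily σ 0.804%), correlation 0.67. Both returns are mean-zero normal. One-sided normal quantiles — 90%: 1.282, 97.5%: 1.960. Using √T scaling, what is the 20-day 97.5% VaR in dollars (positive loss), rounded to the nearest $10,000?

$4,790,000

σ_p = √(0.44²·3.38² + 0.56²·0.804² + 2·0.67·0.44·0.56·3.38·0.804) = 1.820%.
σ_{20d} = 1.820% × √20 = 8.139%.
VaR = 1.960 × 8.139% = 15.952%; on $30,000,000 that is $4,785,600.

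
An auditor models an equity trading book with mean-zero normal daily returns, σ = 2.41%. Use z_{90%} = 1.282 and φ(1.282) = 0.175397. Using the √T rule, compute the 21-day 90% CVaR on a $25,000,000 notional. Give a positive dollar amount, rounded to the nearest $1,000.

$4,843,000

σ_{21d} = 2.41% × √21 = 11.044%.
ES multiplier = φ(z)/(1−α) = 0.175397/0.1 = 1.754.
ES = 11.044% × 1.754 = 19.371%; on $25,000,000: $4,842,750.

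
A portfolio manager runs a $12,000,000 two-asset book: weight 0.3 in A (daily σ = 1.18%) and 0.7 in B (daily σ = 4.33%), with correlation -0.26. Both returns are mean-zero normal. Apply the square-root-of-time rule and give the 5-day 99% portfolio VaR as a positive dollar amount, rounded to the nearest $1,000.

σ_p = √(0.3²·1.18² + 0.7²·4.33² + 2·-0.26·0.3·0.7·1.18·4.33) = 2.959%.
σ_{5d} = 2.959% × √5 = 6.617%.
z(99%) = 2.326.
VaR = 2.326 × 6.617% = 15.391%; on $12,000,000 that is $1,846,920.

$1,847,000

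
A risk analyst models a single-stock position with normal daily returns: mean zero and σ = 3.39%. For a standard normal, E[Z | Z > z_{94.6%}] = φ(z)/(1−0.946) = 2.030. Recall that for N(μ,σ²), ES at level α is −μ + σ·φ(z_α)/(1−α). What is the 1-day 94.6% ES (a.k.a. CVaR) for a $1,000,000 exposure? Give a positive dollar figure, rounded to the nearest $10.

ES = 3.39% × 2.030 = 6.882%.
On $1,000,000: 0.06882 × $1,000,000 = $68,820.

$68,820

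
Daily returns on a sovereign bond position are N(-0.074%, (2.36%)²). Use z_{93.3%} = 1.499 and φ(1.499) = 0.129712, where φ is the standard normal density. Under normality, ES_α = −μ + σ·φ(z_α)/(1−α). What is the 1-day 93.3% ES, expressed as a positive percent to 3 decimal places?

Tail multiplier: φ(z)/(1−α) = 0.129712 / 0.067 = 1.936.
ES = −(-0.074%) + 2.36% × 1.936 = 4.643%.

4.643%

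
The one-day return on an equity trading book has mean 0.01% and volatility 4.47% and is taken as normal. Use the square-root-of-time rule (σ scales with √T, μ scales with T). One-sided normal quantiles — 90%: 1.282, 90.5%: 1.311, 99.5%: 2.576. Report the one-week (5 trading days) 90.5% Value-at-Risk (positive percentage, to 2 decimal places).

σ_{5d} = 4.47% × √5 = 9.995%; μ_{5d} = 5 × 0.01% = 0.050%.
VaR = −(0.050%) + 1.311 × 9.995% = 13.053%.

13.05%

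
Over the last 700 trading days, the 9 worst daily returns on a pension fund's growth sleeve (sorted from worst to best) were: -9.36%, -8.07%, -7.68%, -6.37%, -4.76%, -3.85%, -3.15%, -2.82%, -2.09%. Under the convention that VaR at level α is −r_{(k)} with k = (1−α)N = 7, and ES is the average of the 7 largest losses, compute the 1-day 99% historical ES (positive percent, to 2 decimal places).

6.18%

The 7 worst returns sum to -43.24%.
ES = −(-43.24%) / 7 = 6.1771…% ≈ 6.18%.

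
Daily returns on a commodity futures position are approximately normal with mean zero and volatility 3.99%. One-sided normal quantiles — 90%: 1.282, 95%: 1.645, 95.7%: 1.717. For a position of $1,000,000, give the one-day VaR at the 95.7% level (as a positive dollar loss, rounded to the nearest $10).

VaR = z·σ = 1.717 × 3.99% = 6.851%.
On $1,000,000: 0.06851 × $1,000,000 = $68,510.

$68,510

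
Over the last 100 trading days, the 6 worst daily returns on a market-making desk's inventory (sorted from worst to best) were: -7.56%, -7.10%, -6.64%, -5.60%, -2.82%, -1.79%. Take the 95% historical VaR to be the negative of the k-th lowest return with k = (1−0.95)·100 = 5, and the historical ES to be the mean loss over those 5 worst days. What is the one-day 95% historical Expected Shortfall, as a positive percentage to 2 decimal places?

The 5 worst returns sum to -29.72%.
ES = −(-29.72%) / 5 = 5.944% ≈ 5.94%.

5.94%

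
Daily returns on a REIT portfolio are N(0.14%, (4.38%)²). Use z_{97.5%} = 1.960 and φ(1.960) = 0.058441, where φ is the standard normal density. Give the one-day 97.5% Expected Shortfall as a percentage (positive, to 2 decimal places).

Tail multiplier: φ(z)/(1−α) = 0.058441 / 0.025 = 2.338.
ES = −(0.14%) + 4.38% × 2.338 = 10.100%.

10.10%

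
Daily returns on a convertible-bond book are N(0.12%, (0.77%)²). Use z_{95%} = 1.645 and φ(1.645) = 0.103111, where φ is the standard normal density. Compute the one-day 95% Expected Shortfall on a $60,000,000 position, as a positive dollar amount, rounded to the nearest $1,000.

$881,000

Tail multiplier: φ(z)/(1−α) = 0.103111 / 0.05 = 2.062.
ES = −(0.12%) + 0.77% × 2.062 = 1.468%.
On $60,000,000: 0.01468 × $60,000,000 = $880,800.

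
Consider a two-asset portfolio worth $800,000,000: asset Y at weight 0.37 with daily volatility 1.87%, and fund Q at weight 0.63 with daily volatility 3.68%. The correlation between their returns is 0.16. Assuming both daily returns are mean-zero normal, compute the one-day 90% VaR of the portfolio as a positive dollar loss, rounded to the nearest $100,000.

σ_p² = 0.37²·1.87² + 0.63²·3.68² + 2·0.16·0.37·0.63·1.87·3.68 = 6.3670 (%²).
σ_p = √6.3670 = 2.523%.
At 90%, z = 1.282.
VaR = 1.282 × 2.523% = 3.234%; on $800,000,000 that is $25,872,000.

$25,900,000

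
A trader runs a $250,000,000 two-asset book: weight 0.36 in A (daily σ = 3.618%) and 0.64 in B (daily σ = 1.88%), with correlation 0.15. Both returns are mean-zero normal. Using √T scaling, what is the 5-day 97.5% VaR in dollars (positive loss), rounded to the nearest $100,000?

$20,800,000

σ_p = √(0.36²·3.618² + 0.64²·1.88² + 2·0.15·0.36·0.64·3.618·1.88) = 1.901%.
σ_{5d} = 1.901% × √5 = 4.251%.
z(97.5%) = 1.960.
VaR = 1.960 × 4.251% = 8.332%; on $250,000,000 that is $20,830,000.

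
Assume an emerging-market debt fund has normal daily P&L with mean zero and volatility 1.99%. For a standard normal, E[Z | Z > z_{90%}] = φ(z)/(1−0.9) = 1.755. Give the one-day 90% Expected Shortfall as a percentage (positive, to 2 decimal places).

ES = 1.99% × 1.755 = 3.492%.

3.49%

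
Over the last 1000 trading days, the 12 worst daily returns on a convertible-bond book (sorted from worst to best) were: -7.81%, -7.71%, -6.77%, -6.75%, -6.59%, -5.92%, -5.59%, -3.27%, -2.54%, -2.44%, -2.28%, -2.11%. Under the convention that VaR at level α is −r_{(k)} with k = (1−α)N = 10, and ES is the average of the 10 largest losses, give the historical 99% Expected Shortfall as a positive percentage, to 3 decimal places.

The 10 worst returns sum to -55.39%.
ES = −(-55.39%) / 10 = 5.539%.

5.539%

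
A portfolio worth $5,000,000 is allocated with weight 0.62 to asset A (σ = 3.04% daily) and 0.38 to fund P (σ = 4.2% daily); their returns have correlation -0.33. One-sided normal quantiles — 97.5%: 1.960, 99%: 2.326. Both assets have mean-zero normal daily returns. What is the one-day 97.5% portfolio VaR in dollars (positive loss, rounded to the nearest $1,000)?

σ_p² = 0.62²·3.04² + 0.38²·4.2² + 2·-0.33·0.62·0.38·3.04·4.2 = 4.1143 (%²).
σ_p = √4.1143 = 2.028%.
VaR = 1.960 × 2.028% = 3.975%; on $5,000,000 that is $198,750.

$199,000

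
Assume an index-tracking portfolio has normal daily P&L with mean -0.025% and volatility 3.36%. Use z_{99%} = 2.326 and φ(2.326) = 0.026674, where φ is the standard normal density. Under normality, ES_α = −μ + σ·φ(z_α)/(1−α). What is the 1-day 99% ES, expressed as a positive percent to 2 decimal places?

Tail multiplier: φ(z)/(1−α) = 0.026674 / 0.01 = 2.667.
ES = −(-0.025%) + 3.36% × 2.667 = 8.986%.

8.99%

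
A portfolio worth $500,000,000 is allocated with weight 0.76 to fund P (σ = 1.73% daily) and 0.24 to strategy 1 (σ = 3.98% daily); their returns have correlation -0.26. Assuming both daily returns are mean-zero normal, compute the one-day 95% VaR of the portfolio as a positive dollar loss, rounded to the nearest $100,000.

σ_p² = 0.76²·1.73² + 0.24²·3.98² + 2·-0.26·0.76·0.24·1.73·3.98 = 1.9880 (%²).
σ_p = √1.9880 = 1.410%.
At 95%, z = 1.645.
VaR = 1.645 × 1.410% = 2.319%; on $500,000,000 that is $11,595,000.

$11,600,000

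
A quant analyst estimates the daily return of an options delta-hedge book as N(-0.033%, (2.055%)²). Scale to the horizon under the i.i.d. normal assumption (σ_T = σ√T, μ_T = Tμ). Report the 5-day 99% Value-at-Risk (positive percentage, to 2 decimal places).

At 99%, z = 2.326.
σ_{5d} = 2.055% × √5 = 4.595%; μ_{5d} = 5 × -0.033% = -0.165%.
VaR = −(-0.165%) + 2.326 × 4.595% = 10.853%.

10.85%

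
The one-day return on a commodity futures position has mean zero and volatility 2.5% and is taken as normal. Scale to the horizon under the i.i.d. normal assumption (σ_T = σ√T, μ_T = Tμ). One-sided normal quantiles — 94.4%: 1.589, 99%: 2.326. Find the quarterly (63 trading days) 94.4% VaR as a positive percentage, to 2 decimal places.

σ_{63d} = 2.5% × √63 = 19.843%.
VaR = 1.589 × 19.843% = 31.531%.

31.53%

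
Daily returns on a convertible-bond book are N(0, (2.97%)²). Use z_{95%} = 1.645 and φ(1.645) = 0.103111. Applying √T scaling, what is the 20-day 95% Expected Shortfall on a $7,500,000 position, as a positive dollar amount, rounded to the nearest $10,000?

$2,050,000

σ_{20d} = 2.97% × √20 = 13.282%.
ES multiplier = φ(z)/(1−α) = 0.103111/0.05 = 2.062.
ES = 13.282% × 2.062 = 27.387%; on $7,500,000: $2,054,025.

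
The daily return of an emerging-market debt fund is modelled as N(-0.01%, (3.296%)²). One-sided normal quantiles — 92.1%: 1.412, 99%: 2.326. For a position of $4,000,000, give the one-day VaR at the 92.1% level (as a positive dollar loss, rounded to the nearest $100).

$186,600

VaR = −μ + z·σ = −(-0.01%) + 1.412 × 3.296% = 4.664%.
On $4,000,000: 0.04664 × $4,000,000 = $186,560.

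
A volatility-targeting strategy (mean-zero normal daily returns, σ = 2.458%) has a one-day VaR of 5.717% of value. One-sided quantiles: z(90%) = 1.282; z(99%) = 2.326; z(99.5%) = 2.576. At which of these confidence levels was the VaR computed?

99%

Implied z = VaR/σ = 5.717 / 2.458 = 2.326.
This matches z(99%) = 2.326.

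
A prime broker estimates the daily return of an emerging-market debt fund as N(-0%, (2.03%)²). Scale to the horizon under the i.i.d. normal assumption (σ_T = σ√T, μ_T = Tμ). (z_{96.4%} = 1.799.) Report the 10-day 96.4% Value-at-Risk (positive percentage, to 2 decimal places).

σ_{10d} = 2.03% × √10 = 6.419%.
VaR = 1.799 × 6.419% = 11.548%.

11.55%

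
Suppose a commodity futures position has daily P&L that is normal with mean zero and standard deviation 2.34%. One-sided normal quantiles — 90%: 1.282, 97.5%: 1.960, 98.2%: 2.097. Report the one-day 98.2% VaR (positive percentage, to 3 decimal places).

VaR = z·σ = 2.097 × 2.34% = 4.907%.

4.907%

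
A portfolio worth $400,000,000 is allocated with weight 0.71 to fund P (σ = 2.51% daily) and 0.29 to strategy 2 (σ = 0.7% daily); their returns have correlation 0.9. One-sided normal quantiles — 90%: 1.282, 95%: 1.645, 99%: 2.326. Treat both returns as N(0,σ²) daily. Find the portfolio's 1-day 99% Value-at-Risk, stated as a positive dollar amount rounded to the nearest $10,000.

σ_p² = 0.71²·2.51² + 0.29²·0.7² + 2·0.9·0.71·0.29·2.51·0.7 = 3.8683 (%²).
σ_p = √3.8683 = 1.967%.
VaR = 2.326 × 1.967% = 4.575%; on $400,000,000 that is $18,300,000.

$18,300,000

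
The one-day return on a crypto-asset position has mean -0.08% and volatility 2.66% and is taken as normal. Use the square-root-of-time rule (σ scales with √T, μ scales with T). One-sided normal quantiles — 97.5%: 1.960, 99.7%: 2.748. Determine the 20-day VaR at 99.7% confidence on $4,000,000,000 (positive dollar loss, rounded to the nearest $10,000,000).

$1,370,000,000

σ_{20d} = 2.66% × √20 = 11.896%; μ_{20d} = 20 × -0.08% = -1.600%.
VaR = −(-1.600%) + 2.748 × 11.896% = 34.290%.
On $4,000,000,000: 0.34290 × $4,000,000,000 = $1,371,600,000.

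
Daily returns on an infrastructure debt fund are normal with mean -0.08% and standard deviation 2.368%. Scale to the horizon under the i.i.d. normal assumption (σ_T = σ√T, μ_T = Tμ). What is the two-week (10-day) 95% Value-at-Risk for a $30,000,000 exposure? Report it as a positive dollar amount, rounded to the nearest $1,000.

At 95%, z = 1.645.
σ_{10d} = 2.368% × √10 = 7.488%; μ_{10d} = 10 × -0.08% = -0.800%.
VaR = −(-0.800%) + 1.645 × 7.488% = 13.118%.
On $30,000,000: 0.13118 × $30,000,000 = $3,935,400.

$3,935,000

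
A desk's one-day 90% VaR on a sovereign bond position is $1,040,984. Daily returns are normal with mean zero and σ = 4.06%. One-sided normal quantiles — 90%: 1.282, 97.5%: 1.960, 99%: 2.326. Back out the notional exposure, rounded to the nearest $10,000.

$20,000,000

VaR as a fraction of value: z·σ = 1.282 × 4.06% = 5.20492%.
Position = $1,040,984 / 0.0520492 = $20,000,000.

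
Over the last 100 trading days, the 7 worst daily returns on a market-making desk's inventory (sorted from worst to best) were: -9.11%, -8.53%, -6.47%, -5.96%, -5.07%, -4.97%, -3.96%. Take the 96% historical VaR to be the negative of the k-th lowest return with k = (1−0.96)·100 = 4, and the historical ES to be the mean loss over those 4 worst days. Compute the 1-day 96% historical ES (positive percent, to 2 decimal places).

7.52%

The 4 worst returns sum to -30.07%.
ES = −(-30.07%) / 4 = 7.5175% ≈ 7.52%.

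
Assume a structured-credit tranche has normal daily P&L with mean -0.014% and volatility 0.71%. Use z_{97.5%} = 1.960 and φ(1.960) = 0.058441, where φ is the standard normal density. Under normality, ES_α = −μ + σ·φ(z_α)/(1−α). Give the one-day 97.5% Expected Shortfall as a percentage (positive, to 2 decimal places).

Tail multiplier: φ(z)/(1−α) = 0.058441 / 0.025 = 2.338.
ES = −(-0.014%) + 0.71% × 2.338 = 1.674%.

1.67%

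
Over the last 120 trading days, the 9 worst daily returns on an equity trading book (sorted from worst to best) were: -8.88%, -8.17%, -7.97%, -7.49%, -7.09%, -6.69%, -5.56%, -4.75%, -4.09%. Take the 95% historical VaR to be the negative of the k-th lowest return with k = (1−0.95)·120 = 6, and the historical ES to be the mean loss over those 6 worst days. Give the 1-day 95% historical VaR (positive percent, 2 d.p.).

k = 6; the 6th lowest return is -6.69%, so VaR = 6.69%.

6.69%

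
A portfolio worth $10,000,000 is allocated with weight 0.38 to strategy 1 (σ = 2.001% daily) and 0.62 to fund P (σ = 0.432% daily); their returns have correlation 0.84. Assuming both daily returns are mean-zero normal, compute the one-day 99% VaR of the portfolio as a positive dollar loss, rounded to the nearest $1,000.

σ_p² = 0.38²·2.001² + 0.62²·0.432² + 2·0.84·0.38·0.62·2.001·0.432 = 0.9921 (%²).
σ_p = √0.9921 = 0.996%.
At 99%, z = 2.326.
VaR = 2.326 × 0.996% = 2.317%; on $10,000,000 that is $231,700.

$232,000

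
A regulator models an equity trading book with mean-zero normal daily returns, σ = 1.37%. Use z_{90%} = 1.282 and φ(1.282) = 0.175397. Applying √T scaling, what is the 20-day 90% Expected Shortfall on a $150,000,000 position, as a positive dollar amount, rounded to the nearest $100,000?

$16,100,000

σ_{20d} = 1.37% × √20 = 6.127%.
ES multiplier = φ(z)/(1−α) = 0.175397/0.1 = 1.754.
ES = 6.127% × 1.754 = 10.747%; on $150,000,000: $16,120,500.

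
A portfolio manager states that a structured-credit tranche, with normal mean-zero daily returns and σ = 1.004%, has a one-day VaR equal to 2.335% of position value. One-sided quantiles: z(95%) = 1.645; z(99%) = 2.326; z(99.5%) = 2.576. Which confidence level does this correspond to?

99%

Implied z = VaR/σ = 2.335 / 1.004 = 2.326.
This matches z(99%) = 2.326.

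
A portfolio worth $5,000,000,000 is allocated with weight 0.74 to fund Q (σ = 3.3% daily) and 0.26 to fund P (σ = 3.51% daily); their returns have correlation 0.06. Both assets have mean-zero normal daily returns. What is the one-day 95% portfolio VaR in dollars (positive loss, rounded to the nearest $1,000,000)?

$219,000,000

σ_p² = 0.74²·3.3² + 0.26²·3.51² + 2·0.06·0.74·0.26·3.3·3.51 = 7.0636 (%²).
σ_p = √7.0636 = 2.658%.
At 95%, z = 1.645.
VaR = 1.645 × 2.658% = 4.372%; on $5,000,000,000 that is $218,600,000.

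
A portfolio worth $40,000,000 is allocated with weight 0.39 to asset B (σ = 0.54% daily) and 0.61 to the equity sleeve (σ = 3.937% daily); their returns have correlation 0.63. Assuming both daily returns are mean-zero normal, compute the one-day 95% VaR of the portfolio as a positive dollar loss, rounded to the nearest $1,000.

σ_p² = 0.39²·0.54² + 0.61²·3.937² + 2·0.63·0.39·0.61·0.54·3.937 = 6.4492 (%²).
σ_p = √6.4492 = 2.540%.
At 95%, z = 1.645.
VaR = 1.645 × 2.540% = 4.178%; on $40,000,000 that is $1,671,200.

$1,671,000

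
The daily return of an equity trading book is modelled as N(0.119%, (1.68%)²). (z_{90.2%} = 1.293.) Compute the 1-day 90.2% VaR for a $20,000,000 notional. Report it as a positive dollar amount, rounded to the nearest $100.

$410,600

VaR = −μ + z·σ = −(0.119%) + 1.293 × 1.68% = 2.053%.
On $20,000,000: 0.02053 × $20,000,000 = $410,600.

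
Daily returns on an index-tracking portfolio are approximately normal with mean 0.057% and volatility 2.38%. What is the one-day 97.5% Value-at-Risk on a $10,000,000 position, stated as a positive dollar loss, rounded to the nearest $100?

At 97.5% one-sided, z = 1.960.
VaR = −μ + z·σ = −(0.057%) + 1.960 × 2.38% = 4.608%.
On $10,000,000: 0.04608 × $10,000,000 = $460,800.

$460,800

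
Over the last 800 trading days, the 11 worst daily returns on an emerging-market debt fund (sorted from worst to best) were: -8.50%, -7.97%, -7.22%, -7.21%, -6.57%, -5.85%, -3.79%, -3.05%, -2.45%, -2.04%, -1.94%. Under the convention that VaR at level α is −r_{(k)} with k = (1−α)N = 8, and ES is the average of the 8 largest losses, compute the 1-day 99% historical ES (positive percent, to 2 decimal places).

The 8 worst returns sum to -50.16%.
ES = −(-50.16%) / 8 = 6.27%.

6.27%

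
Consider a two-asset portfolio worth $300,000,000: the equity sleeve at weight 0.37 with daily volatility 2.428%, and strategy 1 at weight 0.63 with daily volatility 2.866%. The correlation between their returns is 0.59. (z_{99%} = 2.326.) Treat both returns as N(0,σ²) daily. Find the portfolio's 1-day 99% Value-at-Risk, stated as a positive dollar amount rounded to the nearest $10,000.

$17,070,000

σ_p² = 0.37²·2.428² + 0.63²·2.866² + 2·0.59·0.37·0.63·2.428·2.866 = 5.9812 (%²).
σ_p = √5.9812 = 2.446%.
VaR = 2.326 × 2.446% = 5.689%; on $300,000,000 that is $17,067,000.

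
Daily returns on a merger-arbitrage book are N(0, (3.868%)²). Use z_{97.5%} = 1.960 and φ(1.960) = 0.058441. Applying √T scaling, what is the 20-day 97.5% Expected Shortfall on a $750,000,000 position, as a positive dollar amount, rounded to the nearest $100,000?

$303,300,000

σ_{20d} = 3.868% × √20 = 17.298%.
ES multiplier = φ(z)/(1−α) = 0.058441/0.025 = 2.338.
ES = 17.298% × 2.338 = 40.443%; on $750,000,000: $303,322,500.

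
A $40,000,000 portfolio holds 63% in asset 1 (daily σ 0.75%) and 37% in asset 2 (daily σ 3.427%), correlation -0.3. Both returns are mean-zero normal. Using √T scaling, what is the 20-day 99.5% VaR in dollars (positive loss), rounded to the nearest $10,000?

$5,590,000

σ_p = √(0.63²·0.75² + 0.37²·3.427² + 2·-0.3·0.63·0.37·0.75·3.427) = 1.213%.
σ_{20d} = 1.213% × √20 = 5.425%.
z(99.5%) = 2.576.
VaR = 2.576 × 5.425% = 13.975%; on $40,000,000 that is $5,590,000.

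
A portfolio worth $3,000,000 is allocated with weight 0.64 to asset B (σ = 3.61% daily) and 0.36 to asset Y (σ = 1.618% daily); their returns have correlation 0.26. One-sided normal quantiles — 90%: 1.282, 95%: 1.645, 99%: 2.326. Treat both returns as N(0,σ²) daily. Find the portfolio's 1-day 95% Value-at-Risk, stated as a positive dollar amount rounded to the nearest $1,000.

$125,000

σ_p² = 0.64²·3.61² + 0.36²·1.618² + 2·0.26·0.64·0.36·3.61·1.618 = 6.3770 (%²).
σ_p = √6.3770 = 2.525%.
VaR = 1.645 × 2.525% = 4.154%; on $3,000,000 that is $124,620.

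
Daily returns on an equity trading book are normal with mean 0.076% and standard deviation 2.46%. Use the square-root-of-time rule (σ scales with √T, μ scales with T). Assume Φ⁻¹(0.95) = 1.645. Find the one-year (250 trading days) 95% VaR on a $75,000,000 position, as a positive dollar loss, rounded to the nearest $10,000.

σ_{250d} = 2.46% × √250 = 38.896%; μ_{250d} = 250 × 0.076% = 19.000%.
VaR = −(19.000%) + 1.645 × 38.896% = 44.984%.
On $75,000,000: 0.44984 × $75,000,000 = $33,738,000.

$33,740,000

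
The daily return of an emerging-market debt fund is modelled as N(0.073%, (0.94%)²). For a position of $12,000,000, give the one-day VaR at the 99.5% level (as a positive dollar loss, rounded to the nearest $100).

$281,800

At 99.5% one-sided, z = 2.576.
VaR = −μ + z·σ = −(0.073%) + 2.576 × 0.94% = 2.348%.
On $12,000,000: 0.02348 × $12,000,000 = $281,760.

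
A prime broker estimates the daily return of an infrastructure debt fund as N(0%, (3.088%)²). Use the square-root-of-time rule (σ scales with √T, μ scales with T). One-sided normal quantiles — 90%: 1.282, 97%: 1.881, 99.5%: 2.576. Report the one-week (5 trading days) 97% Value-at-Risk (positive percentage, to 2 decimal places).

12.99%

σ_{5d} = 3.088% × √5 = 6.905%.
VaR = 1.881 × 6.905% = 12.988%.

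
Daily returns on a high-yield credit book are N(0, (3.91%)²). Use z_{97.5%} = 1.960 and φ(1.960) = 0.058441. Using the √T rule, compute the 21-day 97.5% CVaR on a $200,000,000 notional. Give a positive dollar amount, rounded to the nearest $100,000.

σ_{21d} = 3.91% × √21 = 17.918%.
ES multiplier = φ(z)/(1−α) = 0.058441/0.025 = 2.338.
ES = 17.918% × 2.338 = 41.892%; on $200,000,000: $83,784,000.

$83,800,000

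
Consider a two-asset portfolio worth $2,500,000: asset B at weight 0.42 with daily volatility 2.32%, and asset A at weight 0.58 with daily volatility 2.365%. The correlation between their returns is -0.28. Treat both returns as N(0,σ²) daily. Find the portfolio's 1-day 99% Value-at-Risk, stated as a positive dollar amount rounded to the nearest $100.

$83,900

σ_p² = 0.42²·2.32² + 0.58²·2.365² + 2·-0.28·0.42·0.58·2.32·2.365 = 2.0825 (%²).
σ_p = √2.0825 = 1.443%.
At 99%, z = 2.326.
VaR = 2.326 × 1.443% = 3.356%; on $2,500,000 that is $83,900.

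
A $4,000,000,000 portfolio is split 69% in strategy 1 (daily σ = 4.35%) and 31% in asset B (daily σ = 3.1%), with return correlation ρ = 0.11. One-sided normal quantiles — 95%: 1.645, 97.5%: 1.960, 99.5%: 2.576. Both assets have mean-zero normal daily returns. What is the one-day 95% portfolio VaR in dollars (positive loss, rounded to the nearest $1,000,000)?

$214,000,000

σ_p² = 0.69²·4.35² + 0.31²·3.1² + 2·0.11·0.69·0.31·4.35·3.1 = 10.5671 (%²).
σ_p = √10.5671 = 3.251%.
VaR = 1.645 × 3.251% = 5.348%; on $4,000,000,000 that is $213,920,000.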